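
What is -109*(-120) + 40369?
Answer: 53449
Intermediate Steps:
-109*(-120) + 40369 = 13080 + 40369 = 53449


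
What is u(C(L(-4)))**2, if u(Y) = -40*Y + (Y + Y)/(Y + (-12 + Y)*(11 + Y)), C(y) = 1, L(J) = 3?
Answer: 27478564/17161 ≈ 1601.2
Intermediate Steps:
u(Y) = -40*Y + 2*Y/(Y + (-12 + Y)*(11 + Y)) (u(Y) = -40*Y + (2*Y)/(Y + (-12 + Y)*(11 + Y)) = -40*Y + 2*Y/(Y + (-12 + Y)*(11 + Y)))
u(C(L(-4)))**2 = ((-40*1**3 + 5282*1)/(-132 + 1**2))**2 = ((-40*1 + 5282)/(-132 + 1))**2 = ((-40 + 5282)/(-131))**2 = (-1/131*5242)**2 = (-5242/131)**2 = 27478564/17161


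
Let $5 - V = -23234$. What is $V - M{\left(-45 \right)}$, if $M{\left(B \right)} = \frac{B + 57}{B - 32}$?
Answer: $\frac{1789415}{77} \approx 23239.0$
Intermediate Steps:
$M{\left(B \right)} = \frac{57 + B}{-32 + B}$
$V = 23239$ ($V = 5 - -23234 = 5 + 23234 = 23239$)
$V - M{\left(-45 \right)} = 23239 - \frac{57 - 45}{-32 - 45} = 23239 - \frac{1}{-77} \cdot 12 = 23239 - \left(- \frac{1}{77}\right) 12 = 23239 - - \frac{12}{77} = 23239 + \frac{12}{77} = \frac{1789415}{77}$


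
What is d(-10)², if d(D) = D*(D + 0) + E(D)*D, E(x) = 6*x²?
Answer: 34810000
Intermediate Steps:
d(D) = D² + 6*D³ (d(D) = D*(D + 0) + (6*D²)*D = D*D + 6*D³ = D² + 6*D³)
d(-10)² = ((-10)²*(1 + 6*(-10)))² = (100*(1 - 60))² = (100*(-59))² = (-5900)² = 34810000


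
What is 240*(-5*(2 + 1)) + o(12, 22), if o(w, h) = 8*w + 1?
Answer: -3503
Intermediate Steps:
o(w, h) = 1 + 8*w
240*(-5*(2 + 1)) + o(12, 22) = 240*(-5*(2 + 1)) + (1 + 8*12) = 240*(-5*3) + (1 + 96) = 240*(-15) + 97 = -3600 + 97 = -3503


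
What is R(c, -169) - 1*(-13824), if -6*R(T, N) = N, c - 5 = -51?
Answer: 83113/6 ≈ 13852.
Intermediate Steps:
c = -46 (c = 5 - 51 = -46)
R(T, N) = -N/6
R(c, -169) - 1*(-13824) = -⅙*(-169) - 1*(-13824) = 169/6 + 13824 = 83113/6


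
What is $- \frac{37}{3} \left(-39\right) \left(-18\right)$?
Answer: $-8658$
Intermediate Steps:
$- \frac{37}{3} \left(-39\right) \left(-18\right) = \left(-37\right) \frac{1}{3} \left(-39\right) \left(-18\right) = \left(- \frac{37}{3}\right) \left(-39\right) \left(-18\right) = 481 \left(-18\right) = -8658$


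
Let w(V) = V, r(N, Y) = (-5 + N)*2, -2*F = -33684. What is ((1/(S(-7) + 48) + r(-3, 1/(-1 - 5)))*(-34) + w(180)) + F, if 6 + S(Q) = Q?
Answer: 614776/35 ≈ 17565.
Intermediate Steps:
S(Q) = -6 + Q
F = 16842 (F = -1/2*(-33684) = 16842)
r(N, Y) = -10 + 2*N
((1/(S(-7) + 48) + r(-3, 1/(-1 - 5)))*(-34) + w(180)) + F = ((1/((-6 - 7) + 48) + (-10 + 2*(-3)))*(-34) + 180) + 16842 = ((1/(-13 + 48) + (-10 - 6))*(-34) + 180) + 16842 = ((1/35 - 16)*(-34) + 180) + 16842 = (-559/35*(-34) + 180) + 16842 = (19006/35 + 180) + 16842 = 25306/35 + 16842 = 614776/35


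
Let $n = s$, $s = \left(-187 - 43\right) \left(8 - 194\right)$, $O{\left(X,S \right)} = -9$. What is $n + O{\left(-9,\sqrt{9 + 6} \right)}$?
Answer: $42771$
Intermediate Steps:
$s = 42780$ ($s = \left(-230\right) \left(-186\right) = 42780$)
$n = 42780$
$n + O{\left(-9,\sqrt{9 + 6} \right)} = 42780 - 9 = 42771$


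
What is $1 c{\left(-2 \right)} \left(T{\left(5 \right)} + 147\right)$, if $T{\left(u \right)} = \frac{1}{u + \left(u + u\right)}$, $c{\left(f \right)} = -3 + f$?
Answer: $- \frac{2206}{3} \approx -735.33$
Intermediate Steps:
$T{\left(u \right)} = \frac{1}{3 u}$ ($T{\left(u \right)} = \frac{1}{u + 2 u} = \frac{1}{3 u}$)
$1 c{\left(-2 \right)} \left(T{\left(5 \right)} + 147\right) = 1 \left(-3 - 2\right) \left(\frac{1}{3 \cdot 5} + 147\right) = 1 \left(-5\right) \left(\frac{1}{3} \cdot \frac{1}{5} + 147\right) = - 5 \left(\frac{1}{15} + 147\right) = \left(-5\right) \frac{2206}{15} = - \frac{2206}{3}$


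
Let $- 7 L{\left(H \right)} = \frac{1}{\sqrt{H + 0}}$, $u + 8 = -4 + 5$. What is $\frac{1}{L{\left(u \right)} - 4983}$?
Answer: $- \frac{1709169}{8516789128} - \frac{7 i \sqrt{7}}{8516789128} \approx -0.00020068 - 2.1746 \cdot 10^{-9} i$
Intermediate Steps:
$u = -7$ ($u = -8 + \left(-4 + 5\right) = -8 + 1 = -7$)
$L{\left(H \right)} = - \frac{1}{7 \sqrt{H}}$ ($L{\left(H \right)} = - \frac{1}{7 \sqrt{H + 0}} = - \frac{1}{7 \sqrt{H}}$)
$\frac{1}{L{\left(u \right)} - 4983} = \frac{1}{- \frac{1}{7 i \sqrt{7}} - 4983} = \frac{1}{- \frac{\left(- \frac{1}{7}\right) i \sqrt{7}}{7} - 4983} = \frac{1}{\frac{i \sqrt{7}}{49} - 4983} = \frac{1}{-4983 + \frac{i \sqrt{7}}{49}}$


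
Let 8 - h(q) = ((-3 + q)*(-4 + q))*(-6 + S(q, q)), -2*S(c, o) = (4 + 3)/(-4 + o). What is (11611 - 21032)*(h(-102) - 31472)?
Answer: -658499637/2 ≈ -3.2925e+8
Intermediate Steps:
S(c, o) = -7/(2*(-4 + o)) (S(c, o) = -(4 + 3)/(2*(-4 + o)) = -7/(2*(-4 + o)))
h(q) = 8 - (-6 - 7/(-8 + 2*q))*(-4 + q)*(-3 + q) (h(q) = 8 - (-3 + q)*(-4 + q)*(-6 - 7/(-8 + 2*q)) = 8 - (-4 + q)*(-3 + q)*(-6 - 7/(-8 + 2*q)) = 8 - (-6 - 7/(-8 + 2*q))*(-4 + q)*(-3 + q))
(11611 - 21032)*(h(-102) - 31472) = (11611 - 21032)*((139/2 + 6*(-102)**2 - 77/2*(-102)) - 31472) = -9421*((139/2 + 6*10404 + 3927) - 31472) = -9421*((139/2 + 62424 + 3927) - 31472) = -9421*(132841/2 - 31472) = -9421*69897/2 = -658499637/2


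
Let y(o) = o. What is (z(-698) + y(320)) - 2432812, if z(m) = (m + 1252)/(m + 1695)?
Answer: -2425193970/997 ≈ -2.4325e+6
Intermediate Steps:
z(m) = (1252 + m)/(1695 + m)
(z(-698) + y(320)) - 2432812 = ((1252 - 698)/(1695 - 698) + 320) - 2432812 = (554/997 + 320) - 2432812 = 319594/997 - 2432812 = -2425193970/997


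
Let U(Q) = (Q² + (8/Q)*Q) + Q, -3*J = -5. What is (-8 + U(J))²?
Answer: 1600/81 ≈ 19.753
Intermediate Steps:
J = 5/3 (J = -⅓*(-5) = 5/3 ≈ 1.6667)
U(Q) = 8 + Q + Q² (U(Q) = (Q² + 8) + Q = (8 + Q²) + Q = 8 + Q + Q²)
(-8 + U(J))² = (-8 + (8 + 5/3 + (5/3)²))² = (-8 + (8 + 5/3 + 25/9))² = (-8 + 112/9)² = (40/9)² = 1600/81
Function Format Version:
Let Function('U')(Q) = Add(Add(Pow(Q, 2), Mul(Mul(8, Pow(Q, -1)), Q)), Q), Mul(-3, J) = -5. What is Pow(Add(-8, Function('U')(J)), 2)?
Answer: Rational(1600, 81) ≈ 19.753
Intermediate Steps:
J = Rational(5, 3) (J = Mul(Rational(-1, 3), -5) = Rational(5, 3) ≈ 1.6667)
Function('U')(Q) = Add(8, Q, Pow(Q, 2)) (Function('U')(Q) = Add(Add(Pow(Q, 2), 8), Q) = Add(Add(8, Pow(Q, 2)), Q) = Add(8, Q, Pow(Q, 2)))
Pow(Add(-8, Function('U')(J)), 2) = Pow(Add(-8, Add(8, Rational(5, 3), Pow(Rational(5, 3), 2))), 2) = Pow(Add(-8, Add(8, Rational(5, 3), Rational(25, 9))), 2) = Pow(Add(-8, Rational(112, 9)), 2) = Pow(Rational(40, 9), 2) = Rational(1600, 81)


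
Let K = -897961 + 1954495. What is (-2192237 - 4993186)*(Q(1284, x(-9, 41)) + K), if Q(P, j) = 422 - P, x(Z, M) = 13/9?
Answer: -7585449869256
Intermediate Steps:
x(Z, M) = 13/9 (x(Z, M) = 13*(1/9) = 13/9)
K = 1056534
(-2192237 - 4993186)*(Q(1284, x(-9, 41)) + K) = (-2192237 - 4993186)*((422 - 1*1284) + 1056534) = -7185423*((422 - 1284) + 1056534) = -7185423*(-862 + 1056534) = -7185423*1055672 = -7585449869256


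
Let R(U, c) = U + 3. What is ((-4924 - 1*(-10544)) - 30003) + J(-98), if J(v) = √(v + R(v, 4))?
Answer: -24383 + I*√193 ≈ -24383.0 + 13.892*I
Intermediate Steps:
R(U, c) = 3 + U
J(v) = √(3 + 2*v) (J(v) = √(v + (3 + v)) = √(3 + 2*v))
((-4924 - 1*(-10544)) - 30003) + J(-98) = ((-4924 - 1*(-10544)) - 30003) + √(3 + 2*(-98)) = ((-4924 + 10544) - 30003) + √(3 - 196) = (5620 - 30003) + √(-193) = -24383 + I*√193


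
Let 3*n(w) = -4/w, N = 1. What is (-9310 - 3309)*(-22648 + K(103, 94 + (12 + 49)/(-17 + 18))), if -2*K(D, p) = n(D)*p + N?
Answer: 176617454707/618 ≈ 2.8579e+8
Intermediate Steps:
n(w) = -4/(3*w) (n(w) = (-4/w)/3 = -4/(3*w))
K(D, p) = -1/2 + 2*p/(3*D) (K(D, p) = -((-4/(3*D))*p + 1)/2 = -(-4*p/(3*D) + 1)/2 = -(1 - 4*p/(3*D))/2 = -1/2 + 2*p/(3*D))
(-9310 - 3309)*(-22648 + K(103, 94 + (12 + 49)/(-17 + 18))) = (-9310 - 3309)*(-22648 + (1/6)*(-3*103 + 4*(94 + (12 + 49)/(-17 + 18)))/103) = -12619*(-22648 + (1/6)*(1/103)*(-309 + 4*(94 + 61/1))) = -12619*(-22648 + (1/6)*(1/103)*(-309 + 4*(94 + 61*1))) = -12619*(-22648 + (1/6)*(1/103)*(-309 + 4*(94 + 61))) = -12619*(-22648 + (1/6)*(1/103)*(-309 + 4*155)) = -12619*(-22648 + (1/6)*(1/103)*(-309 + 620)) = -12619*(-22648 + (1/6)*(1/103)*311) = -12619*(-22648 + 311/618) = -12619*(-13996153/618) = 176617454707/618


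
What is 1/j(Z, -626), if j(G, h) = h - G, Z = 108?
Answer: -1/734 ≈ -0.0013624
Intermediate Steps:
1/j(Z, -626) = 1/(-626 - 1*108) = 1/(-626 - 108) = 1/(-734) = -1/734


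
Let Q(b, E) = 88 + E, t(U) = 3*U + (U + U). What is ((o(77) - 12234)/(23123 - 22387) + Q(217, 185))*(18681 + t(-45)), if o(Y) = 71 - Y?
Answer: 108825804/23 ≈ 4.7316e+6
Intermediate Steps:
t(U) = 5*U (t(U) = 3*U + 2*U = 5*U)
((o(77) - 12234)/(23123 - 22387) + Q(217, 185))*(18681 + t(-45)) = (((71 - 1*77) - 12234)/(23123 - 22387) + (88 + 185))*(18681 + 5*(-45)) = (((71 - 77) - 12234)/736 + 273)*(18681 - 225) = ((-6 - 12234)*(1/736) + 273)*18456 = (-12240*1/736 + 273)*18456 = (-765/46 + 273)*18456 = (11793/46)*18456 = 108825804/23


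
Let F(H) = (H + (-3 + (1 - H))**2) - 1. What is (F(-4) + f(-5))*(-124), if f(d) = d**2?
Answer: -2976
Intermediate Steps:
F(H) = -1 + H + (-2 - H)**2 (F(H) = (H + (-2 - H)**2) - 1 = -1 + H + (-2 - H)**2)
(F(-4) + f(-5))*(-124) = ((-1 - 4 + (2 - 4)**2) + (-5)**2)*(-124) = ((-1 - 4 + (-2)**2) + 25)*(-124) = ((-1 - 4 + 4) + 25)*(-124) = (-1 + 25)*(-124) = 24*(-124) = -2976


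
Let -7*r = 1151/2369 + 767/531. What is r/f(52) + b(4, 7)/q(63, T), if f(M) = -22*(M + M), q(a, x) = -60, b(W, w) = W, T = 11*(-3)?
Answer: -28404983/426846420 ≈ -0.066546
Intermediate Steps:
T = -33
r = -41156/149247 (r = -(1151/2369 + 767/531)/7 = -(1151*(1/2369) + 767*(1/531))/7 = -(1151/2369 + 13/9)/7 = -⅐*41156/21321 = -41156/149247 ≈ -0.27576)
f(M) = -44*M
r/f(52) + b(4, 7)/q(63, T) = -41156/(149247*((-44*52))) + 4/(-60) = -41156/149247/(-2288) + 4*(-1/60) = -41156/149247*(-1/2288) - 1/15 = 10289/85369284 - 1/15 = -28404983/426846420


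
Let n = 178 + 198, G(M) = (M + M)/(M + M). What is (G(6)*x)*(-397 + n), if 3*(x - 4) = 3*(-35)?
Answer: 651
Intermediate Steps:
x = -31 (x = 4 + (3*(-35))/3 = 4 + (⅓)*(-105) = 4 - 35 = -31)
G(M) = 1 (G(M) = (2*M)/((2*M)) = (2*M)*(1/(2*M)) = 1)
n = 376
(G(6)*x)*(-397 + n) = (1*(-31))*(-397 + 376) = -31*(-21) = 651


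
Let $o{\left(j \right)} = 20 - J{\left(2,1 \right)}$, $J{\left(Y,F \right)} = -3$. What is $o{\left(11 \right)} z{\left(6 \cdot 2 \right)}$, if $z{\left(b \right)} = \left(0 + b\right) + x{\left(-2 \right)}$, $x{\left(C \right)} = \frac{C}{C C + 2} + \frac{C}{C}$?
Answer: $\frac{874}{3} \approx 291.33$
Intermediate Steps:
$o{\left(j \right)} = 23$ ($o{\left(j \right)} = 20 - -3 = 20 + 3 = 23$)
$x{\left(C \right)} = 1 + \frac{C}{2 + C^{2}}$ ($x{\left(C \right)} = \frac{C}{C^{2} + 2} + 1 = \frac{C}{2 + C^{2}} + 1 = 1 + \frac{C}{2 + C^{2}}$)
$z{\left(b \right)} = \frac{2}{3} + b$ ($z{\left(b \right)} = \left(0 + b\right) + \frac{2 - 2 + \left(-2\right)^{2}}{2 + \left(-2\right)^{2}} = b + \frac{2 - 2 + 4}{2 + 4} = b + \frac{1}{6} \cdot 4 = b + \frac{2}{3} = \frac{2}{3} + b$)
$o{\left(11 \right)} z{\left(6 \cdot 2 \right)} = 23 \left(\frac{2}{3} + 6 \cdot 2\right) = 23 \left(\frac{2}{3} + 12\right) = 23 \cdot \frac{38}{3} = \frac{874}{3}$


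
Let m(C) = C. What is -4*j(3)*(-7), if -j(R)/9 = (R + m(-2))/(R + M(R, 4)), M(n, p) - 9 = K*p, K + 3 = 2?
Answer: -63/2 ≈ -31.500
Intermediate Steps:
K = -1 (K = -3 + 2 = -1)
M(n, p) = 9 - p
j(R) = -9*(-2 + R)/(5 + R) (j(R) = -9*(R - 2)/(R + (9 - 1*4)) = -9*(-2 + R)/(R + (9 - 4)) = -9*(-2 + R)/(R + 5) = -9*(-2 + R)/(5 + R))
-4*j(3)*(-7) = -36*(2 - 1*3)/(5 + 3)*(-7) = -36*(2 - 3)/8*(-7) = -36*(-1)/8*(-7) = -4*(-9/8)*(-7) = (9/2)*(-7) = -63/2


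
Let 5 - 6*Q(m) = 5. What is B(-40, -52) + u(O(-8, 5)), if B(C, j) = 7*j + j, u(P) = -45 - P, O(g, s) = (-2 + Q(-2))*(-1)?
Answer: -463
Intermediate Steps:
Q(m) = 0 (Q(m) = ⅚ - ⅙*5 = ⅚ - ⅚ = 0)
O(g, s) = 2 (O(g, s) = (-2 + 0)*(-1) = -2*(-1) = 2)
B(C, j) = 8*j
B(-40, -52) + u(O(-8, 5)) = 8*(-52) + (-45 - 1*2) = -416 + (-45 - 2) = -416 - 47 = -463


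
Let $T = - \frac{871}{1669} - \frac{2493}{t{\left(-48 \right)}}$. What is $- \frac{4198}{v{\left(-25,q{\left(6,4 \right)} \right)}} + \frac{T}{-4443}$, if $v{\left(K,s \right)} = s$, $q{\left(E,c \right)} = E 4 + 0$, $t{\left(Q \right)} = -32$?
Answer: $- \frac{13836804611}{79097248} \approx -174.93$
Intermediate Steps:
$q{\left(E,c \right)} = 4 E$ ($q{\left(E,c \right)} = 4 E + 0 = 4 E$)
$T = \frac{4132945}{53408}$ ($T = - \frac{871}{1669} - \frac{2493}{-32} = \left(-871\right) \frac{1}{1669} - - \frac{2493}{32} = - \frac{871}{1669} + \frac{2493}{32} = \frac{4132945}{53408} \approx 77.384$)
$- \frac{4198}{v{\left(-25,q{\left(6,4 \right)} \right)}} + \frac{T}{-4443} = - \frac{4198}{4 \cdot 6} + \frac{4132945}{53408 \left(-4443\right)} = - \frac{4198}{24} + \frac{4132945}{53408} \left(- \frac{1}{4443}\right) = \left(-4198\right) \frac{1}{24} - \frac{4132945}{237291744} = - \frac{2099}{12} - \frac{4132945}{237291744} = - \frac{13836804611}{79097248}$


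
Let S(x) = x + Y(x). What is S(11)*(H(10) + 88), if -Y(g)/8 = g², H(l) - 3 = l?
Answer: -96657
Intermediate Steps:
H(l) = 3 + l
Y(g) = -8*g²
S(x) = x - 8*x²
S(11)*(H(10) + 88) = (11*(1 - 8*11))*((3 + 10) + 88) = (11*(1 - 88))*(13 + 88) = (11*(-87))*101 = -957*101 = -96657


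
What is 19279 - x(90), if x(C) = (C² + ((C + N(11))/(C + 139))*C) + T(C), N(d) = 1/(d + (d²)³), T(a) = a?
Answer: 747391090607/67614998 ≈ 11054.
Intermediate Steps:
N(d) = 1/(d + d⁶)
x(C) = C + C² + C*(1/1771572 + C)/(139 + C) (x(C) = (C² + ((C + 1/(11 + 11⁶))/(C + 139))*C) + C = (C² + ((C + 1/(11 + 1771561))/(139 + C))*C) + C = (C² + ((C + 1/1771572)/(139 + C))*C) + C = (C² + ((1/1771572 + C)/(139 + C))*C) + C = (C² + C*(1/1771572 + C)/(139 + C)) + C = C + C² + C*(1/1771572 + C)/(139 + C))
19279 - x(90) = 19279 - 90*(246248509 + 1771572*90² + 249791652*90)/(1771572*(139 + 90)) = 19279 - 90*(246248509 + 1771572*8100 + 22481248680)/(1771572*229) = 19279 - 90*(246248509 + 14349733200 + 22481248680)/(1771572*229) = 19279 - 90*37077230389/(1771572*229) = 19279 - 1*556158455835/67614998 = 19279 - 556158455835/67614998 = 747391090607/67614998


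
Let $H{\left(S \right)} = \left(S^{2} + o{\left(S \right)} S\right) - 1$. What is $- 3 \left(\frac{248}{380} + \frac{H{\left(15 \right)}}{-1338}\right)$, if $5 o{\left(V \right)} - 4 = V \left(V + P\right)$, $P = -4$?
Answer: $- \frac{13511}{42370} \approx -0.31888$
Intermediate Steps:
$o{\left(V \right)} = \frac{4}{5} + \frac{V \left(-4 + V\right)}{5}$ ($o{\left(V \right)} = \frac{4}{5} + \frac{V \left(V - 4\right)}{5} = \frac{4}{5} + \frac{V \left(-4 + V\right)}{5}$)
$H{\left(S \right)} = -1 + S^{2} + S \left(\frac{4}{5} - \frac{4 S}{5} + \frac{S^{2}}{5}\right)$ ($H{\left(S \right)} = \left(S^{2} + \left(\frac{4}{5} - \frac{4 S}{5} + \frac{S^{2}}{5}\right) S\right) - 1 = \left(S^{2} + S \left(\frac{4}{5} - \frac{4 S}{5} + \frac{S^{2}}{5}\right)\right) - 1 = -1 + S^{2} + S \left(\frac{4}{5} - \frac{4 S}{5} + \frac{S^{2}}{5}\right)$)
$- 3 \left(\frac{248}{380} + \frac{H{\left(15 \right)}}{-1338}\right) = - 3 \left(\frac{248}{380} + \frac{-1 + \frac{15^{2}}{5} + \frac{15^{3}}{5} + \frac{4}{5} \cdot 15}{-1338}\right) = - 3 \left(248 \cdot \frac{1}{380} + \left(-1 + \frac{1}{5} \cdot 225 + \frac{1}{5} \cdot 3375 + 12\right) \left(- \frac{1}{1338}\right)\right) = - 3 \left(\frac{62}{95} + \left(-1 + 45 + 675 + 12\right) \left(- \frac{1}{1338}\right)\right) = - 3 \left(\frac{62}{95} + 731 \left(- \frac{1}{1338}\right)\right) = - 3 \left(\frac{62}{95} - \frac{731}{1338}\right) = \left(-3\right) \frac{13511}{127110} = - \frac{13511}{42370}$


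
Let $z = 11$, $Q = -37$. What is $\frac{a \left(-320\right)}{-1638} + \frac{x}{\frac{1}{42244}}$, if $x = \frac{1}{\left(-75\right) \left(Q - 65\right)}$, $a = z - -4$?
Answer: $\frac{2942102}{348075} \approx 8.4525$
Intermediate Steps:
$a = 15$ ($a = 11 - -4 = 11 + 4 = 15$)
$x = \frac{1}{7650}$ ($x = \frac{1}{\left(-75\right) \left(-37 - 65\right)} = \frac{1}{\left(-75\right) \left(-102\right)} = \frac{1}{7650} \approx 0.00013072$)
$\frac{a \left(-320\right)}{-1638} + \frac{x}{\frac{1}{42244}} = \frac{15 \left(-320\right)}{-1638} + \frac{1}{7650 \cdot \frac{1}{42244}} = \left(-4800\right) \left(- \frac{1}{1638}\right) + \frac{\frac{1}{\frac{1}{42244}}}{7650} = \frac{800}{273} + \frac{1}{7650} \cdot 42244 = \frac{800}{273} + \frac{21122}{3825} = \frac{2942102}{348075}$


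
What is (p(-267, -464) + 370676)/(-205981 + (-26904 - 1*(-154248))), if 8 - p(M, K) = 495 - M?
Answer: -369922/78637 ≈ -4.7042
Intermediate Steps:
p(M, K) = -487 + M (p(M, K) = 8 - (495 - M) = 8 + (-495 + M) = -487 + M)
(p(-267, -464) + 370676)/(-205981 + (-26904 - 1*(-154248))) = ((-487 - 267) + 370676)/(-205981 + (-26904 - 1*(-154248))) = (-754 + 370676)/(-205981 + (-26904 + 154248)) = 369922/(-205981 + 127344) = 369922/(-78637) = 369922*(-1/78637) = -369922/78637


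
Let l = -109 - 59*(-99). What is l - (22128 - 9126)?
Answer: -7270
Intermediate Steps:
l = 5732 (l = -109 + 5841 = 5732)
l - (22128 - 9126) = 5732 - (22128 - 9126) = 5732 - 1*13002 = 5732 - 13002 = -7270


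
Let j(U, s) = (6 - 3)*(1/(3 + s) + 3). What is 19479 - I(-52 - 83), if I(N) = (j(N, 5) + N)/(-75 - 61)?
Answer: 21192147/1088 ≈ 19478.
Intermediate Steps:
j(U, s) = 9 + 3/(3 + s) (j(U, s) = 3*(3 + 1/(3 + s)) = 9 + 3/(3 + s))
I(N) = -75/1088 - N/136 (I(N) = (3*(10 + 3*5)/(3 + 5) + N)/(-75 - 61) = (3*(10 + 15)/8 + N)/(-136) = (3*(⅛)*25 + N)*(-1/136) = (75/8 + N)*(-1/136) = -75/1088 - N/136)
19479 - I(-52 - 83) = 19479 - (-75/1088 - (-52 - 83)/136) = 19479 - (-75/1088 - 1/136*(-135)) = 19479 - (-75/1088 + 135/136) = 19479 - 1*1005/1088 = 19479 - 1005/1088 = 21192147/1088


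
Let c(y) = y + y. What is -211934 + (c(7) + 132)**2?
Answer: -190618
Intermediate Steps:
c(y) = 2*y
-211934 + (c(7) + 132)**2 = -211934 + (2*7 + 132)**2 = -211934 + (14 + 132)**2 = -211934 + 146**2 = -211934 + 21316 = -190618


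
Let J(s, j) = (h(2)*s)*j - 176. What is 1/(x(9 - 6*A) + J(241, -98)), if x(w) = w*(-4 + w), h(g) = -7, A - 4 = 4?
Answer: 1/166827 ≈ 5.9942e-6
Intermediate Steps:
A = 8 (A = 4 + 4 = 8)
J(s, j) = -176 - 7*j*s (J(s, j) = (-7*s)*j - 176 = -7*j*s - 176 = -176 - 7*j*s)
1/(x(9 - 6*A) + J(241, -98)) = 1/((9 - 6*8)*(-4 + (9 - 6*8)) + (-176 - 7*(-98)*241)) = 1/((9 - 48)*(-4 + (9 - 48)) + (-176 + 165326)) = 1/(-39*(-4 - 39) + 165150) = 1/(-39*(-43) + 165150) = 1/(1677 + 165150) = 1/166827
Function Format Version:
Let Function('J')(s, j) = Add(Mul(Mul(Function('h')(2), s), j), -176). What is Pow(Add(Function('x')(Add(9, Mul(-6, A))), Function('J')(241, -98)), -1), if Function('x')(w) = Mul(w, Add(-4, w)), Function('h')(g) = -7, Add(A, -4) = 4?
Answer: Rational(1, 166827) ≈ 5.9942e-6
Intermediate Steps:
A = 8 (A = Add(4, 4) = 8)
Function('J')(s, j) = Add(-176, Mul(-7, j, s)) (Function('J')(s, j) = Add(Mul(Mul(-7, s), j), -176) = Add(Mul(-7, j, s), -176) = Add(-176, Mul(-7, j, s)))
Pow(Add(Function('x')(Add(9, Mul(-6, A))), Function('J')(241, -98)), -1) = Pow(Add(Mul(Add(9, Mul(-6, 8)), Add(-4, Add(9, Mul(-6, 8)))), Add(-176, Mul(-7, -98, 241))), -1) = Pow(Add(Mul(Add(9, -48), Add(-4, Add(9, -48))), Add(-176, 165326)), -1) = Pow(Add(Mul(-39, Add(-4, -39)), 165150), -1) = Pow(Add(Mul(-39, -43), 165150), -1) = Pow(Add(1677, 165150), -1) = Pow(166827, -1) = Rational(1, 166827)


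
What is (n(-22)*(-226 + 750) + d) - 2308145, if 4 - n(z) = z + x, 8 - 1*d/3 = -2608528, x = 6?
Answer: 5527943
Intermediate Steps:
d = 7825608 (d = 24 - 3*(-2608528) = 24 + 7825584 = 7825608)
n(z) = -2 - z (n(z) = 4 - (z + 6) = 4 - (6 + z) = 4 + (-6 - z) = -2 - z)
(n(-22)*(-226 + 750) + d) - 2308145 = ((-2 - 1*(-22))*(-226 + 750) + 7825608) - 2308145 = ((-2 + 22)*524 + 7825608) - 2308145 = (20*524 + 7825608) - 2308145 = (10480 + 7825608) - 2308145 = 7836088 - 2308145 = 5527943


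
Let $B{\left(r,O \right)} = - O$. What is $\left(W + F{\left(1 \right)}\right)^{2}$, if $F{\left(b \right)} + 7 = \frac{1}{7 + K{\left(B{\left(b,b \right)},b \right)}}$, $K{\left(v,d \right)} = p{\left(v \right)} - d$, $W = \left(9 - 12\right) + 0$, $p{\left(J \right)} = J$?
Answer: $\frac{2401}{25} \approx 96.04$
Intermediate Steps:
$W = -3$ ($W = -3 + 0 = -3$)
$K{\left(v,d \right)} = v - d$
$F{\left(b \right)} = -7 + \frac{1}{7 - 2 b}$
$\left(W + F{\left(1 \right)}\right)^{2} = \left(-3 + \frac{2 \left(-24 + 7 \cdot 1\right)}{7 - 2}\right)^{2} = \left(-3 + \frac{2 \left(-24 + 7\right)}{7 - 2}\right)^{2} = \left(-3 + 2 \cdot \frac{1}{5} \left(-17\right)\right)^{2} = \left(-3 - \frac{34}{5}\right)^{2} = \left(- \frac{49}{5}\right)^{2} = \frac{2401}{25}$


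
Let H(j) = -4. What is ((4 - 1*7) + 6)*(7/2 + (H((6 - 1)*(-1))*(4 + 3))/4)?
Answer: -21/2 ≈ -10.500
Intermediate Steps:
((4 - 1*7) + 6)*(7/2 + (H((6 - 1)*(-1))*(4 + 3))/4) = ((4 - 1*7) + 6)*(7/2 - 4*(4 + 3)/4) = ((4 - 7) + 6)*(7*(½) - 4*7*(¼)) = (-3 + 6)*(7/2 - 28*¼) = 3*(7/2 - 7) = 3*(-7/2) = -21/2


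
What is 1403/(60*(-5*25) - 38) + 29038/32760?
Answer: 43231541/61736220 ≈ 0.70026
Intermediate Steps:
1403/(60*(-5*25) - 38) + 29038/32760 = 1403/(60*(-125) - 38) + 29038*(1/32760) = 1403/(-7500 - 38) + 14519/16380 = 1403/(-7538) + 14519/16380 = 1403*(-1/7538) + 14519/16380 = -1403/7538 + 14519/16380 = 43231541/61736220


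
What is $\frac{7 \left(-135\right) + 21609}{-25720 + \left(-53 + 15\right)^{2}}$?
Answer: $- \frac{246}{289} \approx -0.85121$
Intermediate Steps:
$\frac{7 \left(-135\right) + 21609}{-25720 + \left(-53 + 15\right)^{2}} = \frac{-945 + 21609}{-25720 + \left(-38\right)^{2}} = \frac{20664}{-25720 + 1444} = \frac{20664}{-24276} = 20664 \left(- \frac{1}{24276}\right) = - \frac{246}{289}$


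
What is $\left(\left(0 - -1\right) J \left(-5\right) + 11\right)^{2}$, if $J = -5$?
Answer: $1296$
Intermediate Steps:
$\left(\left(0 - -1\right) J \left(-5\right) + 11\right)^{2} = \left(\left(0 - -1\right) \left(-5\right) \left(-5\right) + 11\right)^{2} = \left(\left(0 + 1\right) \left(-5\right) \left(-5\right) + 11\right)^{2} = \left(1 \left(-5\right) \left(-5\right) + 11\right)^{2} = \left(\left(-5\right) \left(-5\right) + 11\right)^{2} = \left(25 + 11\right)^{2} = 36^{2} = 1296$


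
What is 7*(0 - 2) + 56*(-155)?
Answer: -8694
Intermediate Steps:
7*(0 - 2) + 56*(-155) = 7*(-2) - 8680 = -14 - 8680 = -8694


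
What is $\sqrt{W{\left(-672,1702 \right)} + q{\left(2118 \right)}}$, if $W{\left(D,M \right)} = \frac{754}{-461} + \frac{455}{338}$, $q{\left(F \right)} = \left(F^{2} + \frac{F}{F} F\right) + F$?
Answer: $\frac{\sqrt{645075184731926}}{11986} \approx 2119.0$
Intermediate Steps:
$q{\left(F \right)} = F^{2} + 2 F$ ($q{\left(F \right)} = \left(F^{2} + 1 F\right) + F = \left(F^{2} + F\right) + F = \left(F + F^{2}\right) + F = F^{2} + 2 F$)
$W{\left(D,M \right)} = - \frac{3469}{11986}$ ($W{\left(D,M \right)} = 754 \left(- \frac{1}{461}\right) + 455 \cdot \frac{1}{338} = - \frac{754}{461} + \frac{35}{26} = - \frac{3469}{11986}$)
$\sqrt{W{\left(-672,1702 \right)} + q{\left(2118 \right)}} = \sqrt{- \frac{3469}{11986} + 2118 \left(2 + 2118\right)} = \sqrt{- \frac{3469}{11986} + 2118 \cdot 2120} = \sqrt{- \frac{3469}{11986} + 4490160} = \sqrt{\frac{53819054291}{11986}} = \frac{\sqrt{645075184731926}}{11986}$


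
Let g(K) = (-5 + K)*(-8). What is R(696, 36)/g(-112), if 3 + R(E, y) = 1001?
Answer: 499/468 ≈ 1.0662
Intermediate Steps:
R(E, y) = 998 (R(E, y) = -3 + 1001 = 998)
g(K) = 40 - 8*K
R(696, 36)/g(-112) = 998/(40 - 8*(-112)) = 998/(40 + 896) = 998/936 = 998*(1/936) = 499/468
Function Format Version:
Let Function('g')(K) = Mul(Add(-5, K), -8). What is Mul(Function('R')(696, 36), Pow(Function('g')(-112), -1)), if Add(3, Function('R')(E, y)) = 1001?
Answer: Rational(499, 468) ≈ 1.0662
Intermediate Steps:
Function('R')(E, y) = 998 (Function('R')(E, y) = Add(-3, 1001) = 998)
Function('g')(K) = Add(40, Mul(-8, K))
Mul(Function('R')(696, 36), Pow(Function('g')(-112), -1)) = Mul(998, Pow(Add(40, Mul(-8, -112)), -1)) = Mul(998, Pow(Add(40, 896), -1)) = Mul(998, Pow(936, -1)) = Mul(998, Rational(1, 936)) = Rational(499, 468)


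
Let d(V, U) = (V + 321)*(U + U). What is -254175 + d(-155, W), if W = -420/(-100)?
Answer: -1263903/5 ≈ -2.5278e+5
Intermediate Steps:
W = 21/5 (W = -420*(-1/100) = 21/5 ≈ 4.2000)
d(V, U) = 2*U*(321 + V) (d(V, U) = (321 + V)*(2*U) = 2*U*(321 + V))
-254175 + d(-155, W) = -254175 + 2*(21/5)*(321 - 155) = -254175 + 2*(21/5)*166 = -254175 + 6972/5 = -1263903/5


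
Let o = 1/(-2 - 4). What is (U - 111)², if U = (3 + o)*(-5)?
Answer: 564001/36 ≈ 15667.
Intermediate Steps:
o = -⅙ (o = 1/(-6) = -⅙ ≈ -0.16667)
U = -85/6 (U = (3 - ⅙)*(-5) = (17/6)*(-5) = -85/6 ≈ -14.167)
(U - 111)² = (-85/6 - 111)² = (-751/6)² = 564001/36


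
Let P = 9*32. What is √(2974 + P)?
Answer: √3262 ≈ 57.114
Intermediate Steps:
P = 288
√(2974 + P) = √(2974 + 288) = √3262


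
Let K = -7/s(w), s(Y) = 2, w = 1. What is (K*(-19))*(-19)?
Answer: -2527/2 ≈ -1263.5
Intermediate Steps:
K = -7/2 ≈ -3.5000
(K*(-19))*(-19) = -7/2*(-19)*(-19) = (133/2)*(-19) = -2527/2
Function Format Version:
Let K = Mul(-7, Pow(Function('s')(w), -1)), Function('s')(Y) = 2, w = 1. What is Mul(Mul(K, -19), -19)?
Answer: Rational(-2527, 2) ≈ -1263.5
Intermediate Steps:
K = Rational(-7, 2) (K = Mul(-7, Pow(2, -1)) = Mul(-7, Rational(1, 2)) = Rational(-7, 2) ≈ -3.5000)
Mul(Mul(K, -19), -19) = Mul(Mul(Rational(-7, 2), -19), -19) = Mul(Rational(133, 2), -19) = Rational(-2527, 2)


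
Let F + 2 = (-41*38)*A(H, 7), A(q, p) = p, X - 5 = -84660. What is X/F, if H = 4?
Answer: 84655/10908 ≈ 7.7608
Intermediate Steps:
X = -84655 (X = 5 - 84660 = -84655)
F = -10908 (F = -2 - 41*38*7 = -2 - 1558*7 = -2 - 10906 = -10908)
X/F = -84655/(-10908) = -84655*(-1/10908) = 84655/10908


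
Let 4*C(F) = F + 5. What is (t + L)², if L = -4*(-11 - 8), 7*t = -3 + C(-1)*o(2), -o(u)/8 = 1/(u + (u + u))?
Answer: 2505889/441 ≈ 5682.3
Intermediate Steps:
C(F) = 5/4 + F/4 (C(F) = (F + 5)/4 = (5 + F)/4 = 5/4 + F/4)
o(u) = -8/(3*u) (o(u) = -8/(u + (u + u)) = -8/(u + 2*u) = -8*1/(3*u) = -8/(3*u))
t = -13/21 (t = (-3 + (5/4 + (¼)*(-1))*(-8/3/2))/7 = (-3 + (5/4 - ¼)*(-8/3*½))/7 = (-3 + 1*(-4/3))/7 = (-3 - 4/3)/7 = (⅐)*(-13/3) = -13/21 ≈ -0.61905)
L = 76 (L = -4*(-19) = 76)
(t + L)² = (-13/21 + 76)² = (1583/21)² = 2505889/441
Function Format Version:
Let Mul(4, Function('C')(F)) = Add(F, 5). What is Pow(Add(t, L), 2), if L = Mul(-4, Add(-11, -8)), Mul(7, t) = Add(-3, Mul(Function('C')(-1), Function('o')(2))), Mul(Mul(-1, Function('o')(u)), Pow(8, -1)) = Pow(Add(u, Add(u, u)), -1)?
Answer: Rational(2505889, 441) ≈ 5682.3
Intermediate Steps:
Function('C')(F) = Add(Rational(5, 4), Mul(Rational(1, 4), F)) (Function('C')(F) = Mul(Rational(1, 4), Add(F, 5)) = Mul(Rational(1, 4), Add(5, F)) = Add(Rational(5, 4), Mul(Rational(1, 4), F)))
Function('o')(u) = Mul(Rational(-8, 3), Pow(u, -1)) (Function('o')(u) = Mul(-8, Pow(Add(u, Add(u, u)), -1)) = Mul(-8, Pow(Add(u, Mul(2, u)), -1)) = Mul(-8, Pow(Mul(3, u), -1)) = Mul(-8, Mul(Rational(1, 3), Pow(u, -1))) = Mul(Rational(-8, 3), Pow(u, -1)))
t = Rational(-13, 21) (t = Mul(Rational(1, 7), Add(-3, Mul(Add(Rational(5, 4), Mul(Rational(1, 4), -1)), Mul(Rational(-8, 3), Pow(2, -1))))) = Mul(Rational(1, 7), Add(-3, Mul(Add(Rational(5, 4), Rational(-1, 4)), Mul(Rational(-8, 3), Rational(1, 2))))) = Mul(Rational(1, 7), Add(-3, Mul(1, Rational(-4, 3)))) = Mul(Rational(1, 7), Add(-3, Rational(-4, 3))) = Mul(Rational(1, 7), Rational(-13, 3)) = Rational(-13, 21) ≈ -0.61905)
L = 76 (L = Mul(-4, -19) = 76)
Pow(Add(t, L), 2) = Pow(Add(Rational(-13, 21), 76), 2) = Pow(Rational(1583, 21), 2) = Rational(2505889, 441)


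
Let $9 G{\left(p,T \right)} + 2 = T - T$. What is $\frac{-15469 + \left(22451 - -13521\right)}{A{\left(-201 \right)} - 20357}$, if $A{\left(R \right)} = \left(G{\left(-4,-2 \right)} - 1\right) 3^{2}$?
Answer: $- \frac{20503}{20368} \approx -1.0066$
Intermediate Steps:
$G{\left(p,T \right)} = - \frac{2}{9}$ ($G{\left(p,T \right)} = - \frac{2}{9} + \frac{T - T}{9} = - \frac{2}{9} + \frac{1}{9} \cdot 0 = - \frac{2}{9} + 0 = - \frac{2}{9}$)
$A{\left(R \right)} = -11$ ($A{\left(R \right)} = \left(- \frac{2}{9} - 1\right) 3^{2} = \left(- \frac{11}{9}\right) 9 = -11$)
$\frac{-15469 + \left(22451 - -13521\right)}{A{\left(-201 \right)} - 20357} = \frac{-15469 + \left(22451 - -13521\right)}{-11 - 20357} = \frac{-15469 + \left(22451 + 13521\right)}{-20368} = \left(-15469 + 35972\right) \left(- \frac{1}{20368}\right) = 20503 \left(- \frac{1}{20368}\right) = - \frac{20503}{20368}$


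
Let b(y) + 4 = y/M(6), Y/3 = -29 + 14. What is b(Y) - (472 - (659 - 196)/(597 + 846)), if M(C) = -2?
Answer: -1307875/2886 ≈ -453.18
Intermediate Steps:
Y = -45 (Y = 3*(-29 + 14) = 3*(-15) = -45)
b(y) = -4 - y/2 (b(y) = -4 + y/(-2) = -4 - y/2)
b(Y) - (472 - (659 - 196)/(597 + 846)) = (-4 - ½*(-45)) - (472 - (659 - 196)/(597 + 846)) = (-4 + 45/2) - (472 - 463/1443) = 37/2 - (472 - 463/1443) = 37/2 - 1*680633/1443 = 37/2 - 680633/1443 = -1307875/2886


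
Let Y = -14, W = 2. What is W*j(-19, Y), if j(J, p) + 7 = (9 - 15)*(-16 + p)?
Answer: 346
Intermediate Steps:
j(J, p) = 89 - 6*p (j(J, p) = -7 + (9 - 15)*(-16 + p) = -7 - 6*(-16 + p) = -7 + (96 - 6*p) = 89 - 6*p)
W*j(-19, Y) = 2*(89 - 6*(-14)) = 2*(89 + 84) = 2*173 = 346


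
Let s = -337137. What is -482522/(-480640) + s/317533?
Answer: -4412434727/76309530560 ≈ -0.057823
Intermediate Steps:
-482522/(-480640) + s/317533 = -482522/(-480640) - 337137/317533 = -482522*(-1/480640) - 337137*1/317533 = 241261/240320 - 337137/317533 = -4412434727/76309530560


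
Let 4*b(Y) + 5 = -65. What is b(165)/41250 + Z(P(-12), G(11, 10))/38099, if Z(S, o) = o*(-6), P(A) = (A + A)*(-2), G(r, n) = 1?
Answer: -365693/628633500 ≈ -0.00058173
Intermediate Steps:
b(Y) = -35/2 (b(Y) = -5/4 + (¼)*(-65) = -5/4 - 65/4 = -35/2)
P(A) = -4*A (P(A) = (2*A)*(-2) = -4*A)
Z(S, o) = -6*o
b(165)/41250 + Z(P(-12), G(11, 10))/38099 = -35/2/41250 - 6*1/38099 = -35/2*1/41250 - 6*1/38099 = -7/16500 - 6/38099 = -365693/628633500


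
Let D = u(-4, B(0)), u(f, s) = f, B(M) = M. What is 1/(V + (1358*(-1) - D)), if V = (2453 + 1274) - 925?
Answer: 1/1448 ≈ 0.00069061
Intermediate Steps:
D = -4
V = 2802 (V = 3727 - 925 = 2802)
1/(V + (1358*(-1) - D)) = 1/(2802 + (1358*(-1) - 1*(-4))) = 1/(2802 + (-1358 + 4)) = 1/(2802 - 1354) = 1/1448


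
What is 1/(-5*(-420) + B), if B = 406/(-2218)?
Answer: 1109/2328697 ≈ 0.00047623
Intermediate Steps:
B = -203/1109 (B = 406*(-1/2218) = -203/1109 ≈ -0.18305)
1/(-5*(-420) + B) = 1/(-5*(-420) - 203/1109) = 1/(2100 - 203/1109) = 1/(2328697/1109) = 1109/2328697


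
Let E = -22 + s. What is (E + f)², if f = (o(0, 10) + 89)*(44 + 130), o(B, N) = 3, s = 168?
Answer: 260951716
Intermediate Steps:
f = 16008 (f = (3 + 89)*(44 + 130) = 92*174 = 16008)
E = 146 (E = -22 + 168 = 146)
(E + f)² = (146 + 16008)² = 16154² = 260951716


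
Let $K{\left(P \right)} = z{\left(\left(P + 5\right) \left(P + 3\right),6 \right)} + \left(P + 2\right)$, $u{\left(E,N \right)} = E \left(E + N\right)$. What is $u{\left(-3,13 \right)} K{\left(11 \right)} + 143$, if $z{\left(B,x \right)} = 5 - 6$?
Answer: $-217$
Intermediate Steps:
$z{\left(B,x \right)} = -1$ ($z{\left(B,x \right)} = 5 - 6 = -1$)
$K{\left(P \right)} = 1 + P$ ($K{\left(P \right)} = -1 + \left(P + 2\right) = -1 + \left(2 + P\right) = 1 + P$)
$u{\left(-3,13 \right)} K{\left(11 \right)} + 143 = - 3 \left(-3 + 13\right) \left(1 + 11\right) + 143 = \left(-3\right) 10 \cdot 12 + 143 = \left(-30\right) 12 + 143 = -360 + 143 = -217$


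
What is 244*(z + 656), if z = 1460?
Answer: 516304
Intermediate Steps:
244*(z + 656) = 244*(1460 + 656) = 244*2116 = 516304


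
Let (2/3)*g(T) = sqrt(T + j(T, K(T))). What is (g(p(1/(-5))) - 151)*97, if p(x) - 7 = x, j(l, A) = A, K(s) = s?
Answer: -14647 + 291*sqrt(85)/5 ≈ -14110.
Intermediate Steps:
p(x) = 7 + x
g(T) = 3*sqrt(2)*sqrt(T)/2 (g(T) = 3*sqrt(T + T)/2 = 3*sqrt(2*T)/2 = 3*(sqrt(2)*sqrt(T))/2 = 3*sqrt(2)*sqrt(T)/2)
(g(p(1/(-5))) - 151)*97 = (3*sqrt(2)*sqrt(7 + 1/(-5))/2 - 151)*97 = (3*sqrt(2)*sqrt(7 - 1/5)/2 - 151)*97 = (3*sqrt(2)*sqrt(34/5)/2 - 151)*97 = (3*sqrt(2)*(sqrt(170)/5)/2 - 151)*97 = (3*sqrt(85)/5 - 151)*97 = (-151 + 3*sqrt(85)/5)*97 = -14647 + 291*sqrt(85)/5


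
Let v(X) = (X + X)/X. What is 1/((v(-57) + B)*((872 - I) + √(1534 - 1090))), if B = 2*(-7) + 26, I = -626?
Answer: 107/2243560 - √111/15704920 ≈ 4.7021e-5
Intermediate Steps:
B = 12 (B = -14 + 26 = 12)
v(X) = 2 (v(X) = (2*X)/X = 2)
1/((v(-57) + B)*((872 - I) + √(1534 - 1090))) = 1/((2 + 12)*((872 - 1*(-626)) + √(1534 - 1090))) = 1/(14*((872 + 626) + √444)) = 1/(14*(1498 + 2*√111)) = 1/(20972 + 28*√111)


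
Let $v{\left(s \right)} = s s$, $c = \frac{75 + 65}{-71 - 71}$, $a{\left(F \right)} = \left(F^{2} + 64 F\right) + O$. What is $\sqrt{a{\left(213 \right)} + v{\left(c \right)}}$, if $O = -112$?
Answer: $\frac{\sqrt{296864349}}{71} \approx 242.67$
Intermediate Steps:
$a{\left(F \right)} = -112 + F^{2} + 64 F$ ($a{\left(F \right)} = \left(F^{2} + 64 F\right) - 112 = -112 + F^{2} + 64 F$)
$c = - \frac{70}{71}$ ($c = \frac{140}{-142} = 140 \left(- \frac{1}{142}\right) = - \frac{70}{71} \approx -0.98592$)
$v{\left(s \right)} = s^{2}$
$\sqrt{a{\left(213 \right)} + v{\left(c \right)}} = \sqrt{\left(-112 + 213^{2} + 64 \cdot 213\right) + \left(- \frac{70}{71}\right)^{2}} = \sqrt{\left(-112 + 45369 + 13632\right) + \frac{4900}{5041}} = \sqrt{58889 + \frac{4900}{5041}} = \sqrt{\frac{296864349}{5041}} = \frac{\sqrt{296864349}}{71}$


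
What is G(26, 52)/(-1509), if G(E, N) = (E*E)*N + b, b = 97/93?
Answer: -3269233/140337 ≈ -23.296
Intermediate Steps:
b = 97/93 (b = 97*(1/93) = 97/93 ≈ 1.0430)
G(E, N) = 97/93 + N*E**2 (G(E, N) = (E*E)*N + 97/93 = E**2*N + 97/93 = N*E**2 + 97/93 = 97/93 + N*E**2)
G(26, 52)/(-1509) = (97/93 + 52*26**2)/(-1509) = (97/93 + 52*676)*(-1/1509) = (97/93 + 35152)*(-1/1509) = (3269233/93)*(-1/1509) = -3269233/140337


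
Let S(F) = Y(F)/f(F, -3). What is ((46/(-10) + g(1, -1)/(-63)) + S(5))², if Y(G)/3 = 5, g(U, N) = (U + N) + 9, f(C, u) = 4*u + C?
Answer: 58081/1225 ≈ 47.413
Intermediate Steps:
f(C, u) = C + 4*u
g(U, N) = 9 + N + U (g(U, N) = (N + U) + 9 = 9 + N + U)
Y(G) = 15 (Y(G) = 3*5 = 15)
S(F) = 15/(-12 + F) (S(F) = 15/(F + 4*(-3)) = 15/(F - 12) = 15/(-12 + F))
((46/(-10) + g(1, -1)/(-63)) + S(5))² = ((46/(-10) + (9 - 1 + 1)/(-63)) + 15/(-12 + 5))² = ((46*(-⅒) + 9*(-1/63)) + 15/(-7))² = ((-23/5 - ⅐) + 15*(-⅐))² = (-166/35 - 15/7)² = (-241/35)² = 58081/1225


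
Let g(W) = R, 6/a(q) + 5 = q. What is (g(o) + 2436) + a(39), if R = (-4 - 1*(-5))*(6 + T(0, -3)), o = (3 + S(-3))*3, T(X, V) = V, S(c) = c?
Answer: 41466/17 ≈ 2439.2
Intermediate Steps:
a(q) = 6/(-5 + q)
o = 0 (o = (3 - 3)*3 = 0*3 = 0)
R = 3 (R = (-4 - 1*(-5))*(6 - 3) = (-4 + 5)*3 = 1*3 = 3)
g(W) = 3
(g(o) + 2436) + a(39) = (3 + 2436) + 6/(-5 + 39) = 2439 + 6/34 = 2439 + 6*(1/34) = 2439 + 3/17 = 41466/17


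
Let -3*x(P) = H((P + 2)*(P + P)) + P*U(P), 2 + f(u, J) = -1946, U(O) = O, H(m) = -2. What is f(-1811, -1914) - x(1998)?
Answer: 3986158/3 ≈ 1.3287e+6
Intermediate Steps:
f(u, J) = -1948 (f(u, J) = -2 - 1946 = -1948)
x(P) = 2/3 - P**2/3 (x(P) = -(-2 + P*P)/3 = -(-2 + P**2)/3 = 2/3 - P**2/3)
f(-1811, -1914) - x(1998) = -1948 - (2/3 - 1/3*1998**2) = -1948 - (2/3 - 1/3*3992004) = -1948 - (2/3 - 1330668) = -1948 - 1*(-3992002/3) = -1948 + 3992002/3 = 3986158/3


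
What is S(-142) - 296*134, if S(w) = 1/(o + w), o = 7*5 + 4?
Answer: -4085393/103 ≈ -39664.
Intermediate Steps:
o = 39 (o = 35 + 4 = 39)
S(w) = 1/(39 + w)
S(-142) - 296*134 = 1/(39 - 142) - 296*134 = 1/(-103) - 1*39664 = -1/103 - 39664 = -4085393/103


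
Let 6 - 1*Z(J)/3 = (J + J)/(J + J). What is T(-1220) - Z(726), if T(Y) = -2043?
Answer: -2058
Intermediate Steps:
Z(J) = 15 (Z(J) = 18 - 3*(J + J)/(J + J) = 18 - 3*2*J/(2*J) = 18 - 3*2*J*1/(2*J) = 18 - 3*1 = 18 - 3 = 15)
T(-1220) - Z(726) = -2043 - 1*15 = -2043 - 15 = -2058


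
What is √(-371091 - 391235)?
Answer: I*√762326 ≈ 873.11*I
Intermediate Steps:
√(-371091 - 391235) = √(-762326) = I*√762326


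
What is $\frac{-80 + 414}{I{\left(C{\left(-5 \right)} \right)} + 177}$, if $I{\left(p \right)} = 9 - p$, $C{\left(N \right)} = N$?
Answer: $\frac{334}{191} \approx 1.7487$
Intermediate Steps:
$\frac{-80 + 414}{I{\left(C{\left(-5 \right)} \right)} + 177} = \frac{-80 + 414}{\left(9 - -5\right) + 177} = \frac{334}{\left(9 + 5\right) + 177} = \frac{334}{14 + 177} = \frac{334}{191}$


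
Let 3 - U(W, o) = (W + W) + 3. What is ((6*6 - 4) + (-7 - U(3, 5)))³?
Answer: 29791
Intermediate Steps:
U(W, o) = -2*W (U(W, o) = 3 - ((W + W) + 3) = 3 - (2*W + 3) = 3 - (3 + 2*W) = 3 + (-3 - 2*W) = -2*W)
((6*6 - 4) + (-7 - U(3, 5)))³ = ((6*6 - 4) + (-7 - (-2)*3))³ = ((36 - 4) + (-7 - 1*(-6)))³ = (32 + (-7 + 6))³ = (32 - 1)³ = 31³ = 29791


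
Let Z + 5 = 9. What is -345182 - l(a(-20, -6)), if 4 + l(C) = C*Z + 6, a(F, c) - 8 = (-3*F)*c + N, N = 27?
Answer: -343884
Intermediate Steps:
Z = 4 (Z = -5 + 9 = 4)
a(F, c) = 35 - 3*F*c (a(F, c) = 8 + ((-3*F)*c + 27) = 8 + (-3*F*c + 27) = 8 + (27 - 3*F*c) = 35 - 3*F*c)
l(C) = 2 + 4*C (l(C) = -4 + (C*4 + 6) = -4 + (4*C + 6) = -4 + (6 + 4*C) = 2 + 4*C)
-345182 - l(a(-20, -6)) = -345182 - (2 + 4*(35 - 3*(-20)*(-6))) = -345182 - (2 + 4*(35 - 360)) = -345182 - (2 + 4*(-325)) = -345182 - (2 - 1300) = -345182 - 1*(-1298) = -345182 + 1298 = -343884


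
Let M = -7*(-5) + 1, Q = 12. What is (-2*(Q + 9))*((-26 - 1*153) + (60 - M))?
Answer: 6510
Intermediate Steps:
M = 36 (M = 35 + 1 = 36)
(-2*(Q + 9))*((-26 - 1*153) + (60 - M)) = (-2*(12 + 9))*((-26 - 1*153) + (60 - 1*36)) = (-2*21)*((-26 - 153) + (60 - 36)) = -42*(-179 + 24) = -42*(-155) = 6510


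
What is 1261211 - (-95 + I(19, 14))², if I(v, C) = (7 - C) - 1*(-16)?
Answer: 1253815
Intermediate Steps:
I(v, C) = 23 - C (I(v, C) = (7 - C) + 16 = 23 - C)
1261211 - (-95 + I(19, 14))² = 1261211 - (-95 + (23 - 1*14))² = 1261211 - (-95 + (23 - 14))² = 1261211 - (-95 + 9)² = 1261211 - 1*(-86)² = 1261211 - 1*7396 = 1261211 - 7396 = 1253815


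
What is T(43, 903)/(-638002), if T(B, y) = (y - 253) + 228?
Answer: -439/319001 ≈ -0.0013762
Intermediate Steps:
T(B, y) = -25 + y (T(B, y) = (-253 + y) + 228 = -25 + y)
T(43, 903)/(-638002) = (-25 + 903)/(-638002) = 878*(-1/638002) = -439/319001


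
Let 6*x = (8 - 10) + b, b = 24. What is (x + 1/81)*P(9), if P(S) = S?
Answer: 298/9 ≈ 33.111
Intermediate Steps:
x = 11/3 (x = ((8 - 10) + 24)/6 = (-2 + 24)/6 = (⅙)*22 = 11/3 ≈ 3.6667)
(x + 1/81)*P(9) = (11/3 + 1/81)*9 = (298/81)*9 = 298/9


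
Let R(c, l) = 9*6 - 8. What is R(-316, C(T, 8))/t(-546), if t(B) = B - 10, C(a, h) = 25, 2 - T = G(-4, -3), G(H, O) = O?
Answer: -23/278 ≈ -0.082734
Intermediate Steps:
T = 5 (T = 2 - 1*(-3) = 2 + 3 = 5)
R(c, l) = 46 (R(c, l) = 54 - 8 = 46)
t(B) = -10 + B
R(-316, C(T, 8))/t(-546) = 46/(-10 - 546) = 46/(-556) = 46*(-1/556) = -23/278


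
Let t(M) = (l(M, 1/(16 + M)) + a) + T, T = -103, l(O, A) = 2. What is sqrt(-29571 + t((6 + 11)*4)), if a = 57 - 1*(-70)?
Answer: I*sqrt(29545) ≈ 171.89*I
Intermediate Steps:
a = 127 (a = 57 + 70 = 127)
t(M) = 26 (t(M) = (2 + 127) - 103 = 129 - 103 = 26)
sqrt(-29571 + t((6 + 11)*4)) = sqrt(-29571 + 26) = sqrt(-29545) = I*sqrt(29545)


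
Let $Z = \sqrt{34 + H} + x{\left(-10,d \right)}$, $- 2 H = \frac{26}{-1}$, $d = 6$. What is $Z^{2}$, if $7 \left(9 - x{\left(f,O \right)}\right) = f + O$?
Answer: $\frac{6792}{49} + \frac{134 \sqrt{47}}{7} \approx 269.85$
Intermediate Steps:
$x{\left(f,O \right)} = 9 - \frac{O}{7} - \frac{f}{7}$ ($x{\left(f,O \right)} = 9 - \frac{f + O}{7} = 9 - \frac{O + f}{7} = 9 - \left(\frac{O}{7} + \frac{f}{7}\right) = 9 - \frac{O}{7} - \frac{f}{7}$)
$H = 13$ ($H = - \frac{26 \frac{1}{-1}}{2} = - \frac{26 \left(-1\right)}{2} = \left(- \frac{1}{2}\right) \left(-26\right) = 13$)
$Z = \frac{67}{7} + \sqrt{47}$ ($Z = \sqrt{34 + 13} - - \frac{67}{7} = \sqrt{47} + \left(9 - \frac{6}{7} + \frac{10}{7}\right) = \sqrt{47} + \frac{67}{7} = \frac{67}{7} + \sqrt{47} \approx 16.427$)
$Z^{2} = \left(\frac{67}{7} + \sqrt{47}\right)^{2}$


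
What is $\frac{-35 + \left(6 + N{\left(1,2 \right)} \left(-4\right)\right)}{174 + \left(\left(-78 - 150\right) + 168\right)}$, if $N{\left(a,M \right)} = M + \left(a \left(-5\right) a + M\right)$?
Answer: $- \frac{25}{114} \approx -0.2193$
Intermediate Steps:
$N{\left(a,M \right)} = - 5 a^{2} + 2 M$ ($N{\left(a,M \right)} = M + \left(- 5 a a + M\right) = M + \left(- 5 a^{2} + M\right) = M + \left(M - 5 a^{2}\right) = - 5 a^{2} + 2 M$)
$\frac{-35 + \left(6 + N{\left(1,2 \right)} \left(-4\right)\right)}{174 + \left(\left(-78 - 150\right) + 168\right)} = \frac{-35 + \left(6 + \left(- 5 \cdot 1^{2} + 2 \cdot 2\right) \left(-4\right)\right)}{174 + \left(\left(-78 - 150\right) + 168\right)} = \frac{-35 + \left(6 + \left(\left(-5\right) 1 + 4\right) \left(-4\right)\right)}{174 + \left(-228 + 168\right)} = \frac{-35 + \left(6 + \left(-5 + 4\right) \left(-4\right)\right)}{174 - 60} = \frac{-35 + \left(6 - -4\right)}{114} = \left(-35 + \left(6 + 4\right)\right) \frac{1}{114} = \left(-35 + 10\right) \frac{1}{114} = \left(-25\right) \frac{1}{114} = - \frac{25}{114}$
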